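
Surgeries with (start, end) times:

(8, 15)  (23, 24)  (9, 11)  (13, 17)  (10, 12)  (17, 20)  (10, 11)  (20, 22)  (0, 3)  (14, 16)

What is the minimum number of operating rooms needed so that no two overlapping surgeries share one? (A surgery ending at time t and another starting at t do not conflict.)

Count concurrent intervals with a sweep; the peak is the room count.
Events (time:±→running): 0:+→1 3:-→0 8:+→1 9:+→2 10:+→3 10:+→4 … peak 4.

4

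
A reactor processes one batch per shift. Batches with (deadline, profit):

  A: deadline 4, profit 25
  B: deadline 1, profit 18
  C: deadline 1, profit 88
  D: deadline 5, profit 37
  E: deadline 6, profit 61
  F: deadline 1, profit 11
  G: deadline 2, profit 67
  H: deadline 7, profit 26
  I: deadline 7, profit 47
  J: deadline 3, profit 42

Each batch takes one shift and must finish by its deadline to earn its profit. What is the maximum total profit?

Profit order: C=88 G=67 E=61 I=47 J=42 D=37 H=26 A=25 B=18 F=11
Assign: C→slot 1, G→slot 2, E→slot 6, I→slot 7, J→slot 3, D→slot 5, H→slot 4, A skipped, B skipped, F skipped.
Slots: [1:C] [2:G] [3:J] [4:H] [5:D] [6:E] [7:I]
Profit = 88 + 67 + 42 + 26 + 37 + 61 + 47 = 368

368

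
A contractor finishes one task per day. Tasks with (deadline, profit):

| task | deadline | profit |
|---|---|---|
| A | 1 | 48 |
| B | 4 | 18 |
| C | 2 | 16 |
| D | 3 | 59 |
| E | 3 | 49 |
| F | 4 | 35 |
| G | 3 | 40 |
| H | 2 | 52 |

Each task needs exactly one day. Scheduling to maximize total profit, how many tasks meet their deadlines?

Sort by profit descending; place each in the latest free slot ≤ its deadline.
By profit: D(d3,59), H(d2,52), E(d3,49), A(d1,48), G(d3,40), F(d4,35), B(d4,18), C(d2,16)
D→slot 3; H→slot 2; E→slot 1; A skipped; G skipped; F→slot 4; B skipped; C skipped.
4 of 8 scheduled.

4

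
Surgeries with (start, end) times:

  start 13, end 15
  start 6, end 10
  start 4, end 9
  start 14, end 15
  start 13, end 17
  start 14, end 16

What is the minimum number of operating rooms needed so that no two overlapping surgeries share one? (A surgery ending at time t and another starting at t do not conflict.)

4

Count concurrent intervals with a sweep; the peak is the room count.
Events (time:±→running): 4:+→1 6:+→2 9:-→1 10:-→0 13:+→1 13:+→2 14:+→3 14:+→4 … peak 4.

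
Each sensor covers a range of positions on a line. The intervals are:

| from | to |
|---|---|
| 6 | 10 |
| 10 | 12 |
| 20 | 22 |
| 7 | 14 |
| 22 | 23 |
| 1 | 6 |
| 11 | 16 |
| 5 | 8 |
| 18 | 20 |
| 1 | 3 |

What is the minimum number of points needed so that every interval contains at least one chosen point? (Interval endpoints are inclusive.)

Sorted: [1,3] [1,6] [5,8] [6,10] [10,12] [7,14] [11,16] [18,20] [20,22] [22,23]
{[1,3],[1,6]} hit by 3; {[5,8],[6,10]} hit by 8; {[10,12],[7,14],[11,16]} hit by 12; {[18,20],[20,22]} hit by 20; {[22,23]} hit by 23.
Points: 3, 8, 12, 20, 23 (5 total).

5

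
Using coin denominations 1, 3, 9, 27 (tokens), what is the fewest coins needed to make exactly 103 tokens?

Greedy: take as many of the largest coin as possible, then repeat with the remainder.
103 − 3×27→22 − 2×9→4 − 1×3→1 − 1×1→0
Total coins = 3 + 2 + 1 + 1 = 7

7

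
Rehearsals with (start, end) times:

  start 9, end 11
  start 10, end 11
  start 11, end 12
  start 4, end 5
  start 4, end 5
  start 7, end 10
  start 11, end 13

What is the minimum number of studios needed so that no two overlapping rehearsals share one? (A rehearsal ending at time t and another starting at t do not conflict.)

2

Count concurrent intervals with a sweep; the peak is the room count.
Events (time:±→running): 4:+→1 4:+→2 … peak 2.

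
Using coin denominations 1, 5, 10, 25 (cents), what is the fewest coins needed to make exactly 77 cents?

77 = 3×25 + 2×1
Total coins = 3 + 2 = 5

5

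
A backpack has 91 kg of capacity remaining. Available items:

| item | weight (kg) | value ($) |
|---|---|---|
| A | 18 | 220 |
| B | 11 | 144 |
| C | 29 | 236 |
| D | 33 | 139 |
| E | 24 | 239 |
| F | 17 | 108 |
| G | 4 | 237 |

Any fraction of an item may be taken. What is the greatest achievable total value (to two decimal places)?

1107.76

Sort by value per unit weight and fill in that order.
Ratios (sorted): G 59.25, B 13.09, A 12.22, E 9.96, C 8.14, F 6.35, D 4.21
take G (4 @ 237); take B (11 @ 144); take A (18 @ 220); take E (24 @ 239); take C (29 @ 236); take 5/17 of F → 31.76. Capacity used 91/91.
Total value = 1107.76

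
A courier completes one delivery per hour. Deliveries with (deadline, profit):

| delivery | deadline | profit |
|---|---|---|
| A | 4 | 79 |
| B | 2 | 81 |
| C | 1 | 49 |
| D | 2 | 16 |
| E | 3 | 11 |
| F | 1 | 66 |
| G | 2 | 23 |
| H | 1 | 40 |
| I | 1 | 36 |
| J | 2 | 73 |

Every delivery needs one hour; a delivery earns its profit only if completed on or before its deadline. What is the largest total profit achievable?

By profit: B(d2,81), A(d4,79), J(d2,73), F(d1,66), C(d1,49), H(d1,40), I(d1,36), G(d2,23), D(d2,16), E(d3,11)
B→slot 2; A→slot 4; J→slot 1; F skipped; C skipped; H skipped; I skipped; G skipped; D skipped; E→slot 3.
Profit = 73 + 81 + 11 + 79 = 244

244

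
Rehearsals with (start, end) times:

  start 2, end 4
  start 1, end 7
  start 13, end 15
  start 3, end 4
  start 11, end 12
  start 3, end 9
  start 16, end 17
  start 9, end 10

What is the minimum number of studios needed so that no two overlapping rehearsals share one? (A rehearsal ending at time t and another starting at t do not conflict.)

4

The answer is the maximum number of intervals overlapping at any instant.
Events (time:±→running): 1:+→1 2:+→2 3:+→3 3:+→4 … peak 4.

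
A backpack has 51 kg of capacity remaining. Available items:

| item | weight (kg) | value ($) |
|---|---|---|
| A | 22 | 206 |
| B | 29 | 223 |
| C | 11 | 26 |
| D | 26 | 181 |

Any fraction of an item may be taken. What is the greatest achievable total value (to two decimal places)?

429.00

Greedy by value/weight ratio, highest first.
Order: A (206/22=9.36) > B (223/29=7.69) > D (181/26=6.96) > C (26/11=2.36)
Fill: take A (22 @ 206) → take B (29 @ 223); 51/51 used.
Total value = 429.00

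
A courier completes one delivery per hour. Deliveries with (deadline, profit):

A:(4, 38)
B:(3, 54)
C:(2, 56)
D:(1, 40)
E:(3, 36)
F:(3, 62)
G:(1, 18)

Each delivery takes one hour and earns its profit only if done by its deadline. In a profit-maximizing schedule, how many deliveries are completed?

Sort by profit descending; place each in the latest free slot ≤ its deadline.
By profit: F(d3,62), C(d2,56), B(d3,54), D(d1,40), A(d4,38), E(d3,36), G(d1,18)
F→slot 3; C→slot 2; B→slot 1; D skipped; A→slot 4; E skipped; G skipped.
4 of 7 scheduled.

4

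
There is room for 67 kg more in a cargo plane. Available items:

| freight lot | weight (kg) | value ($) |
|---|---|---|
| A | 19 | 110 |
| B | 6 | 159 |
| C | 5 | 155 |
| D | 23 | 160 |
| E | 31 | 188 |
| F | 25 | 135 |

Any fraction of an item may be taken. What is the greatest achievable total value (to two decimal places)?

673.58

Ratios (sorted): C 31.00, B 26.50, D 6.96, E 6.06, A 5.79, F 5.40
take C (5 @ 155); take B (6 @ 159); take D (23 @ 160); take E (31 @ 188); take 2/19 of A → 11.58. Capacity used 67/67.
Total value = 673.58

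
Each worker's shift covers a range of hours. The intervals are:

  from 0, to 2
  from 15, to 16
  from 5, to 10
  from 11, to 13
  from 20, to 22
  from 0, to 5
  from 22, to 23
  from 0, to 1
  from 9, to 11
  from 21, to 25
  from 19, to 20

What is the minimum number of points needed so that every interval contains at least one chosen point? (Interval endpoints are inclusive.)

6

By right end: [0,1]  [0,2]  [0,5]  [5,10]  [9,11]  [11,13]  [15,16]  [19,20]  [20,22]  [22,23]  [21,25]
[0,1] uncovered → point at 1; [5,10] uncovered → point at 10; [11,13] uncovered → point at 13; [15,16] uncovered → point at 16; [19,20] uncovered → point at 20; [22,23] uncovered → point at 23.
Points: 1, 10, 13, 16, 20, 23 (6 total).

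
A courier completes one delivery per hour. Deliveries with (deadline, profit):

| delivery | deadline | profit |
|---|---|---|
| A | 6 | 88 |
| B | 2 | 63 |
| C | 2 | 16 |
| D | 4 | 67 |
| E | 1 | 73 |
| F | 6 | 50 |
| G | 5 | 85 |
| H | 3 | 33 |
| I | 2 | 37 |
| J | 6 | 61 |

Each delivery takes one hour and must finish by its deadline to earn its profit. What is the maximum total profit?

Take jobs in profit order; each goes to the latest open slot no later than its deadline.
By profit: A(d6,88), G(d5,85), E(d1,73), D(d4,67), B(d2,63), J(d6,61), F(d6,50), I(d2,37), H(d3,33), C(d2,16)
A→slot 6; G→slot 5; E→slot 1; D→slot 4; B→slot 2; J→slot 3; F skipped; I skipped; H skipped; C skipped.
Profit = 73 + 63 + 61 + 67 + 85 + 88 = 437

437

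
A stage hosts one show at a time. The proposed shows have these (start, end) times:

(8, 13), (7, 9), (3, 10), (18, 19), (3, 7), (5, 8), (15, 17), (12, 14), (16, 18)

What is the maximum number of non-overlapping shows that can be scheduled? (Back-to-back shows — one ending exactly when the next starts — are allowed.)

Sorted by end: (3,7)  (5,8)  (7,9)  (3,10)  (8,13)  (12,14)  (15,17)  (16,18)  (18,19)
take (3,7); skip (5,8); take (7,9); skip (3,10); take (12,14); take (15,17); take (18,19).
Selected 5 shows.

5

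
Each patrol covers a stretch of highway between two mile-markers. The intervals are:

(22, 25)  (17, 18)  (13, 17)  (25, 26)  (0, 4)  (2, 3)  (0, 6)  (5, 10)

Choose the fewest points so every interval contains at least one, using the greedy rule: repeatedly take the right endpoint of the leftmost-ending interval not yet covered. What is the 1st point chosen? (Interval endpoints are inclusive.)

By right end: [2,3]  [0,4]  [0,6]  [5,10]  [13,17]  [17,18]  [22,25]  [25,26]
[2,3] uncovered → point at 3; [5,10] uncovered → point at 10; [13,17] uncovered → point at 17; [22,25] uncovered → point at 25.
Points: 3, 10, 17, 25 (4 total).

3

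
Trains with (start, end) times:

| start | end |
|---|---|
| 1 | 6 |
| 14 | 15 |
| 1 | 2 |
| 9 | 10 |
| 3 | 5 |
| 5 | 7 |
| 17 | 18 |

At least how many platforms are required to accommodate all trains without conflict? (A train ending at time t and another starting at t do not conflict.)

The answer is the maximum number of intervals overlapping at any instant.
starts: [1, 1, 3, 5, 9, 14, 17]
ends:   [2, 5, 6, 7, 10, 15, 18]
s1→1 s1→2  — peak 2.

2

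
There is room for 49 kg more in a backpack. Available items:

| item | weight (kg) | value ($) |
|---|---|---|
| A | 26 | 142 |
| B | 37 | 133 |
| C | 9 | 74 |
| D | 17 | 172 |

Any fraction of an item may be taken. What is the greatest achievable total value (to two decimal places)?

Sort by value per unit weight and fill in that order.
Order: D (172/17=10.12) > C (74/9=8.22) > A (142/26=5.46) > B (133/37=3.59)
Fill: take D (17 @ 172) → take C (9 @ 74) → take 23/26 of A → 125.62; 49/49 used.
Total value = 371.62

371.62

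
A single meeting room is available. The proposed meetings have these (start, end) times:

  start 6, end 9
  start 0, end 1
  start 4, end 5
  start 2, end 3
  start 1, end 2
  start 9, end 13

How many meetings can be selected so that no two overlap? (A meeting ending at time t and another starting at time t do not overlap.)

6

Greedy by earliest finish: after sorting by end time, pick each interval compatible with the last pick.
By end time: (0,1), (1,2), (2,3), (4,5), (6,9), (9,13).
Pick (0,1); next start ≥ 1 → (1,2); next start ≥ 2 → (2,3); next start ≥ 3 → (4,5); next start ≥ 5 → (6,9); next start ≥ 9 → (9,13).
Selected 6 meetings.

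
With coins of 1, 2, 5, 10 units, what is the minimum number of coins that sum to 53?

53 − 5×10→3 − 1×2→1 − 1×1→0
Total coins = 5 + 1 + 1 = 7

7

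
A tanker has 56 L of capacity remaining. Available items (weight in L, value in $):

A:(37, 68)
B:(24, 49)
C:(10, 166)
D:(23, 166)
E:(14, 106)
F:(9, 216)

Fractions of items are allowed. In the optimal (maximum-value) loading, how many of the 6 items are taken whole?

Greedy by value/weight ratio, highest first.
Order: F (216/9=24.00) > C (166/10=16.60) > E (106/14=7.57) > D (166/23=7.22) > B (49/24=2.04) > A (68/37=1.84)
Fill: take F (9 @ 216) → take C (10 @ 166) → take E (14 @ 106) → take D (23 @ 166); 56/56 used.
4 item(s) taken whole.

4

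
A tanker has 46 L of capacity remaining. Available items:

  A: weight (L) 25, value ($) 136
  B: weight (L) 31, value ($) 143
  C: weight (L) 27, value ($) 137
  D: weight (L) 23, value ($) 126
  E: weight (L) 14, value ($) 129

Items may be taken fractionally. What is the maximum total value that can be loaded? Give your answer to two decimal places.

Order: E (129/14=9.21) > D (126/23=5.48) > A (136/25=5.44) > C (137/27=5.07) > B (143/31=4.61)
Fill: take E (14 @ 129) → take D (23 @ 126) → take 9/25 of A → 48.96; 46/46 used.
Total value = 303.96

303.96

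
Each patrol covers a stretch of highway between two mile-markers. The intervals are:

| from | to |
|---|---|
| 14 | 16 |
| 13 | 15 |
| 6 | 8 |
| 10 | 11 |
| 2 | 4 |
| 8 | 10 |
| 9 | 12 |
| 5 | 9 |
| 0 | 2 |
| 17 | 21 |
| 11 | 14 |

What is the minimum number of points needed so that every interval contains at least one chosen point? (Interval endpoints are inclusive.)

Sorted: [0,2] [2,4] [6,8] [5,9] [8,10] [10,11] [9,12] [11,14] [13,15] [14,16] [17,21]
{[0,2],[2,4]} hit by 2; {[6,8],[5,9],[8,10]} hit by 8; {[10,11],[9,12],[11,14]} hit by 11; {[13,15],[14,16]} hit by 15; {[17,21]} hit by 21.
Points: 2, 8, 11, 15, 21 (5 total).

5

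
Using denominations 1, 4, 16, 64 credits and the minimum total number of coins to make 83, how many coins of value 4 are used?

0

83 = 1×64 + 1×16 + 3×1
Count of 4: 0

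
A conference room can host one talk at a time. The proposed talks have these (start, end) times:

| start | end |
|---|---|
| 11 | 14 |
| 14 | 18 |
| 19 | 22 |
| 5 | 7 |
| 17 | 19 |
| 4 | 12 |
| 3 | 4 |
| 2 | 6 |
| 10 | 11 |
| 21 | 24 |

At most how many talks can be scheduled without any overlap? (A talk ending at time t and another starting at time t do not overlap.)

6

By end time: (3,4), (2,6), (5,7), (10,11), (4,12), (11,14), (14,18), (17,19), (19,22), (21,24).
Pick (3,4); next start ≥ 4 → (5,7); next start ≥ 7 → (10,11); next start ≥ 11 → (11,14); next start ≥ 14 → (14,18); next start ≥ 18 → (19,22).
Selected 6 talks.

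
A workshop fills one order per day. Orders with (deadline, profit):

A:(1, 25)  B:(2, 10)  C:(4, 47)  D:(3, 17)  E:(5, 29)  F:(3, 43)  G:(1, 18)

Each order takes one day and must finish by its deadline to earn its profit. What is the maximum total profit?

161

Sort by profit descending; place each in the latest free slot ≤ its deadline.
Profit order: C=47 F=43 E=29 A=25 G=18 D=17 B=10
Assign: C→slot 4, F→slot 3, E→slot 5, A→slot 1, G skipped, D→slot 2, B skipped.
Slots: [1:A] [2:D] [3:F] [4:C] [5:E]
Profit = 25 + 17 + 43 + 47 + 29 = 161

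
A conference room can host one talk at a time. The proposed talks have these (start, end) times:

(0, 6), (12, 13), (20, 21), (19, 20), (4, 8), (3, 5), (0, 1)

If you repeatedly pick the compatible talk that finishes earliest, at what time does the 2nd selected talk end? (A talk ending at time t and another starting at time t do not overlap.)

Order by finish time; keep every interval that doesn't clash with the previous kept one.
Sorted by end: (0,1)  (3,5)  (0,6)  (4,8)  (12,13)  (19,20)  (20,21)
take (0,1); take (3,5); take (12,13); take (19,20); take (20,21).
Selected: (0,1) (3,5) (12,13) (19,20) (20,21)

5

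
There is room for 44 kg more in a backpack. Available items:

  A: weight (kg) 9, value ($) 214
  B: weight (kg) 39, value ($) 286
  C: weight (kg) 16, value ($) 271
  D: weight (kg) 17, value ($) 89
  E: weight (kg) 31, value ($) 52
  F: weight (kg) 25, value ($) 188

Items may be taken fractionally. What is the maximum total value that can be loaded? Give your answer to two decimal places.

627.88

Greedy by value/weight ratio, highest first.
Ratios (sorted): A 23.78, C 16.94, F 7.52, B 7.33, D 5.24, E 1.68
take A (9 @ 214); take C (16 @ 271); take 19/25 of F → 142.88. Capacity used 44/44.
Total value = 627.88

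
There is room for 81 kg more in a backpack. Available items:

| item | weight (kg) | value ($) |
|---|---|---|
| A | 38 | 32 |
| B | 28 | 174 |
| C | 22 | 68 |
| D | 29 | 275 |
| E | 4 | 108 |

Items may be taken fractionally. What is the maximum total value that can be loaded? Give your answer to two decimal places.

Greedy by value/weight ratio, highest first.
Ratios (sorted): E 27.00, D 9.48, B 6.21, C 3.09, A 0.84
take E (4 @ 108); take D (29 @ 275); take B (28 @ 174); take 20/22 of C → 61.82. Capacity used 81/81.
Total value = 618.82

618.82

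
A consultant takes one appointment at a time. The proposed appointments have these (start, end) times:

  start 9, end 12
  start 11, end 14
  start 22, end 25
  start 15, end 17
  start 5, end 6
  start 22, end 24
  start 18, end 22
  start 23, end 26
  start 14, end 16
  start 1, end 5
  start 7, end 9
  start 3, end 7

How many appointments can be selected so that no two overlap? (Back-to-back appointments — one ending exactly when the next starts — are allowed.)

Greedy by earliest finish: after sorting by end time, pick each interval compatible with the last pick.
Sorted by end: (1,5)  (5,6)  (3,7)  (7,9)  (9,12)  (11,14)  (14,16)  (15,17)  (18,22)  (22,24)  (22,25)  (23,26)
take (1,5); take (5,6); take (7,9); take (9,12); take (14,16); take (18,22); take (22,24); skip (22,25).
Selected 7 appointments.

7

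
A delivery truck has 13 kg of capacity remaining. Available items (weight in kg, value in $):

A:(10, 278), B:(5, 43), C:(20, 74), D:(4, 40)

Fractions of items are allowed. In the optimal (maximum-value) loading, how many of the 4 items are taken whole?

Sort by value per unit weight and fill in that order.
Ratios (sorted): A 27.80, D 10.00, B 8.60, C 3.70
take A (10 @ 278); take 3/4 of D → 30.00. Capacity used 13/13.
1 item(s) taken whole; one partial (take 3/4 of D).

1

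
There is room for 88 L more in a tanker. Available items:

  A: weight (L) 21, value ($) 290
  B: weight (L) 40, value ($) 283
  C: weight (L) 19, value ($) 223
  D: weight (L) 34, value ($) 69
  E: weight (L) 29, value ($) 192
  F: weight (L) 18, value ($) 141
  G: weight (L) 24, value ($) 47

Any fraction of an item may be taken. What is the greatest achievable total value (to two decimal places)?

866.25

Order: A (290/21=13.81) > C (223/19=11.74) > F (141/18=7.83) > B (283/40=7.08) > E (192/29=6.62) > D (69/34=2.03) > G (47/24=1.96)
Fill: take A (21 @ 290) → take C (19 @ 223) → take F (18 @ 141) → take 30/40 of B → 212.25; 88/88 used.
Total value = 866.25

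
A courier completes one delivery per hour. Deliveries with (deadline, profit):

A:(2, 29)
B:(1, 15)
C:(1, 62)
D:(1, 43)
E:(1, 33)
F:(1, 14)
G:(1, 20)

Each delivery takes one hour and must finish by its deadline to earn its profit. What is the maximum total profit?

Take jobs in profit order; each goes to the latest open slot no later than its deadline.
By profit: C(d1,62), D(d1,43), E(d1,33), A(d2,29), G(d1,20), B(d1,15), F(d1,14)
C→slot 1; D skipped; E skipped; A→slot 2; G skipped; B skipped; F skipped.
Profit = 62 + 29 = 91

91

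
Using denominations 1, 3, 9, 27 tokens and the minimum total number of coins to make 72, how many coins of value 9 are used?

Use the largest denomination that fits, subtract, and repeat.
72 − 2×27→18 − 2×9→0
Count of 9: 2

2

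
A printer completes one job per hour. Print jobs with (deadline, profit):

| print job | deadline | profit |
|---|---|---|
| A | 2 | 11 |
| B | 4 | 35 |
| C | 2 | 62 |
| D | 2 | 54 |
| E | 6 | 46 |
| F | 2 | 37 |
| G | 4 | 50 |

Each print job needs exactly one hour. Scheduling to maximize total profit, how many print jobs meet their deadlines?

5

Take jobs in profit order; each goes to the latest open slot no later than its deadline.
By profit: C(d2,62), D(d2,54), G(d4,50), E(d6,46), F(d2,37), B(d4,35), A(d2,11)
C→slot 2; D→slot 1; G→slot 4; E→slot 6; F skipped; B→slot 3; A skipped.
5 of 7 scheduled.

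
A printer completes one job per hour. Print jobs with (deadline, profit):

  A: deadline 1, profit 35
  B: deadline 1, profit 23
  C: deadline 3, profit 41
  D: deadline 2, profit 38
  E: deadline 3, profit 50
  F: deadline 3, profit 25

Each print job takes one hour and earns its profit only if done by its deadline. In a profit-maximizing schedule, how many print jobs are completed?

3

Sort by profit descending; place each in the latest free slot ≤ its deadline.
Profit order: E=50 C=41 D=38 A=35 F=25 B=23
Assign: E→slot 3, C→slot 2, D→slot 1, A skipped, F skipped, B skipped.
Slots: [1:D] [2:C] [3:E]
3 of 6 scheduled.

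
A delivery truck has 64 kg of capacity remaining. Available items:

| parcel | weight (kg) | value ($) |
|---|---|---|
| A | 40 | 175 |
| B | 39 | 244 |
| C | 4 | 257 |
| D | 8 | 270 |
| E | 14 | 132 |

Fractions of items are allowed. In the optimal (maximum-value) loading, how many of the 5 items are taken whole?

3

Ratios (sorted): C 64.25, D 33.75, E 9.43, B 6.26, A 4.38
take C (4 @ 257); take D (8 @ 270); take E (14 @ 132); take 38/39 of B → 237.74. Capacity used 64/64.
3 item(s) taken whole; one partial (take 38/39 of B).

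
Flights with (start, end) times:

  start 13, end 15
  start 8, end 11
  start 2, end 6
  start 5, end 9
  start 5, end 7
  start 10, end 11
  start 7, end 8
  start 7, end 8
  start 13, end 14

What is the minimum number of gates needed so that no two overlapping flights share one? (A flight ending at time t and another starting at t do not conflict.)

3

Count concurrent intervals with a sweep; the peak is the room count.
starts: [2, 5, 5, 7, 7, 8, 10, 13, 13]
ends:   [6, 7, 8, 8, 9, 11, 11, 14, 15]
s2→1 s5→2 s5→3  — peak 3.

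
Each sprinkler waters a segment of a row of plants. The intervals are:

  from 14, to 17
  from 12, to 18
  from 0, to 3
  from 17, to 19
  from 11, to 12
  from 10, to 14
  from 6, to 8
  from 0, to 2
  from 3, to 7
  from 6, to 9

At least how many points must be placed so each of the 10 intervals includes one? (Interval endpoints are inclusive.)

4

Process intervals by earliest right end; each time one isn't hit yet, stab at its right endpoint.
By right end: [0,2]  [0,3]  [3,7]  [6,8]  [6,9]  [11,12]  [10,14]  [14,17]  [12,18]  [17,19]
[0,2] uncovered → point at 2; [3,7] uncovered → point at 7; [11,12] uncovered → point at 12; [14,17] uncovered → point at 17.
Points: 2, 7, 12, 17 (4 total).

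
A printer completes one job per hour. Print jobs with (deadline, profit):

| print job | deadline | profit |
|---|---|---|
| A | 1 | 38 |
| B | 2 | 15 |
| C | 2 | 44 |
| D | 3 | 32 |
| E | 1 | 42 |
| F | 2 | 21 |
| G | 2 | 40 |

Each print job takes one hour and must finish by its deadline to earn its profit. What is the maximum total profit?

118

Sort by profit descending; place each in the latest free slot ≤ its deadline.
By profit: C(d2,44), E(d1,42), G(d2,40), A(d1,38), D(d3,32), F(d2,21), B(d2,15)
C→slot 2; E→slot 1; G skipped; A skipped; D→slot 3; F skipped; B skipped.
Profit = 42 + 44 + 32 = 118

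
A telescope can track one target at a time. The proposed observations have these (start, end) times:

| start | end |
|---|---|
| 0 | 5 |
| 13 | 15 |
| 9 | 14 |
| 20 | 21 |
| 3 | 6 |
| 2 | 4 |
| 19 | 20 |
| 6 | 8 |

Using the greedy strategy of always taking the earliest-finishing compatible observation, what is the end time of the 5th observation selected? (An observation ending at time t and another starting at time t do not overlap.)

By end time: (2,4), (0,5), (3,6), (6,8), (9,14), (13,15), (19,20), (20,21).
Pick (2,4); next start ≥ 4 → (6,8); next start ≥ 8 → (9,14); next start ≥ 14 → (19,20); next start ≥ 20 → (20,21).
Selected: (2,4) (6,8) (9,14) (19,20) (20,21)

21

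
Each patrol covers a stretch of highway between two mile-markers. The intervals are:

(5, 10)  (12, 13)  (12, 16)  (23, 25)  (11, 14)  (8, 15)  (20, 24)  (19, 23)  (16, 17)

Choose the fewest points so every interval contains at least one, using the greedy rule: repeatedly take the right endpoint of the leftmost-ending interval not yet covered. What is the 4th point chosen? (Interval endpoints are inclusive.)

23

Sort by right endpoint; whenever an interval is uncovered, place a point at its right end.
By right end: [5,10]  [12,13]  [11,14]  [8,15]  [12,16]  [16,17]  [19,23]  [20,24]  [23,25]
[5,10] uncovered → point at 10; [12,13] uncovered → point at 13; [16,17] uncovered → point at 17; [19,23] uncovered → point at 23.
Points: 10, 13, 17, 23 (4 total).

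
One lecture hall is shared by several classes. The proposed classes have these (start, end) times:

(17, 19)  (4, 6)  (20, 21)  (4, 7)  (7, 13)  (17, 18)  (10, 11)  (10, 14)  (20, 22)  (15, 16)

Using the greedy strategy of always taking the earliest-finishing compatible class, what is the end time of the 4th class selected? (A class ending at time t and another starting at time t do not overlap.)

By end time: (4,6), (4,7), (10,11), (7,13), (10,14), (15,16), (17,18), (17,19), (20,21), (20,22).
Pick (4,6); next start ≥ 6 → (10,11); next start ≥ 11 → (15,16); next start ≥ 16 → (17,18); next start ≥ 18 → (20,21).
Selected: (4,6) (10,11) (15,16) (17,18) (20,21)

18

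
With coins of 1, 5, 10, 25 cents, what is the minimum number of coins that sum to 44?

Greedy: take as many of the largest coin as possible, then repeat with the remainder.
44 = 1×25 + 1×10 + 1×5 + 4×1
Total coins = 1 + 1 + 1 + 4 = 7

7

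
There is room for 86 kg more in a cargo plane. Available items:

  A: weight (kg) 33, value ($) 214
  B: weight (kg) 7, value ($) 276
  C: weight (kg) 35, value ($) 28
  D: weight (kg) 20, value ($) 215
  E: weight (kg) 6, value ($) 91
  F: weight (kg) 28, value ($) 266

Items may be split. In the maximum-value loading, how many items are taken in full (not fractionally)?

4

Sort by value per unit weight and fill in that order.
Order: B (276/7=39.43) > E (91/6=15.17) > D (215/20=10.75) > F (266/28=9.50) > A (214/33=6.48) > C (28/35=0.80)
Fill: take B (7 @ 276) → take E (6 @ 91) → take D (20 @ 215) → take F (28 @ 266) → take 25/33 of A → 162.12; 86/86 used.
4 item(s) taken whole; one partial (take 25/33 of A).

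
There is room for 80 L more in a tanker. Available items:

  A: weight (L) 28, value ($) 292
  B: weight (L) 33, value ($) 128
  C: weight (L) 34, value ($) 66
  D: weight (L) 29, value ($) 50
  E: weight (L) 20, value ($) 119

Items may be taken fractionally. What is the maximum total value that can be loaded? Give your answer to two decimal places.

Ratios (sorted): A 10.43, E 5.95, B 3.88, C 1.94, D 1.72
take A (28 @ 292); take E (20 @ 119); take 32/33 of B → 124.12. Capacity used 80/80.
Total value = 535.12

535.12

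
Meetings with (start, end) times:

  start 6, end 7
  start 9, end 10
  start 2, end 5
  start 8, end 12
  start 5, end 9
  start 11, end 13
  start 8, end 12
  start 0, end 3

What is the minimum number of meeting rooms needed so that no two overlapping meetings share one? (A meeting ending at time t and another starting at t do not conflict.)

The answer is the maximum number of intervals overlapping at any instant.
starts: [0, 2, 5, 6, 8, 8, 9, 11]
ends:   [3, 5, 7, 9, 10, 12, 12, 13]
s0→1 s2→2 e3→1 e5→0 s5→1 s6→2 e7→1 s8→2 s8→3  — peak 3.

3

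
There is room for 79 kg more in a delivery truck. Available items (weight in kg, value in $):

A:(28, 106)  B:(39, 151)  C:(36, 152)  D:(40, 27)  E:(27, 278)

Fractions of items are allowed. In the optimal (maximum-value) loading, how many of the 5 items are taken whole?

2

Sort by value per unit weight and fill in that order.
Order: E (278/27=10.30) > C (152/36=4.22) > B (151/39=3.87) > A (106/28=3.79) > D (27/40=0.68)
Fill: take E (27 @ 278) → take C (36 @ 152) → take 16/39 of B → 61.95; 79/79 used.
2 item(s) taken whole; one partial (take 16/39 of B).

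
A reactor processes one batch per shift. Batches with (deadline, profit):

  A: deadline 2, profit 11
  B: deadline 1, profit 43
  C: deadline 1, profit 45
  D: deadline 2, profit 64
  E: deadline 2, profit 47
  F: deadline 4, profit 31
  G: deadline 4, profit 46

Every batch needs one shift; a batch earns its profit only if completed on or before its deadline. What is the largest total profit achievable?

Take jobs in profit order; each goes to the latest open slot no later than its deadline.
Profit order: D=64 E=47 G=46 C=45 B=43 F=31 A=11
Assign: D→slot 2, E→slot 1, G→slot 4, C skipped, B skipped, F→slot 3, A skipped.
Slots: [1:E] [2:D] [3:F] [4:G]
Profit = 47 + 64 + 31 + 46 = 188

188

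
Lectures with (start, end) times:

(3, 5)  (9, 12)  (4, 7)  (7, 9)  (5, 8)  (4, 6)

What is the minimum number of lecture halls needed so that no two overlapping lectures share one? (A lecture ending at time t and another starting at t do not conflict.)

3

The answer is the maximum number of intervals overlapping at any instant.
Events (time:±→running): 3:+→1 4:+→2 4:+→3 … peak 3.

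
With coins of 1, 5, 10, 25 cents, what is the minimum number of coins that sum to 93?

8

Use the largest denomination that fits, subtract, and repeat.
93 = 3×25 + 1×10 + 1×5 + 3×1
Total coins = 3 + 1 + 1 + 3 = 8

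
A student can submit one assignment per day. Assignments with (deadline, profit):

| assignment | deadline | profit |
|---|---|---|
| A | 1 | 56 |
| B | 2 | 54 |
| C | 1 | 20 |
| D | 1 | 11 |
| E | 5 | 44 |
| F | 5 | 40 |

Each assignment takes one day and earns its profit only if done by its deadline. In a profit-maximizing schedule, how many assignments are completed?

Take jobs in profit order; each goes to the latest open slot no later than its deadline.
By profit: A(d1,56), B(d2,54), E(d5,44), F(d5,40), C(d1,20), D(d1,11)
A→slot 1; B→slot 2; E→slot 5; F→slot 4; C skipped; D skipped.
4 of 6 scheduled.

4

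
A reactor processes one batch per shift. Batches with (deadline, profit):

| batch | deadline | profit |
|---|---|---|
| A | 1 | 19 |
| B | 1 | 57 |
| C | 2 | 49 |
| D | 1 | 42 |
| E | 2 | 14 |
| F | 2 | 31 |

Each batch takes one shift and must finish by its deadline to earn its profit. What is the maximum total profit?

106

Sort by profit descending; place each in the latest free slot ≤ its deadline.
By profit: B(d1,57), C(d2,49), D(d1,42), F(d2,31), A(d1,19), E(d2,14)
B→slot 1; C→slot 2; D skipped; F skipped; A skipped; E skipped.
Profit = 57 + 49 = 106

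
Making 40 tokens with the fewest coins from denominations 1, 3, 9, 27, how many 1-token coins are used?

40 = 1×27 + 1×9 + 1×3 + 1×1
Count of 1: 1

1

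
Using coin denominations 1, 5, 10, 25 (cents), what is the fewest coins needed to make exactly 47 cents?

Use the largest denomination that fits, subtract, and repeat.
47 = 1×25 + 2×10 + 2×1
Total coins = 1 + 2 + 2 = 5

5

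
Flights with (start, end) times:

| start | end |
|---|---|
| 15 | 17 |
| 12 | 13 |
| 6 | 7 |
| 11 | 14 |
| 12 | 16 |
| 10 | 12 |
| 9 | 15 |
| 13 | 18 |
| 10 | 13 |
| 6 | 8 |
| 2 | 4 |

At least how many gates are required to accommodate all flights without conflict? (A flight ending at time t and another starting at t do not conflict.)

5

Count concurrent intervals with a sweep; the peak is the room count.
starts: [2, 6, 6, 9, 10, 10, 11, 12, 12, 13, 15]
ends:   [4, 7, 8, 12, 13, 13, 14, 15, 16, 17, 18]
s2→1 e4→0 s6→1 s6→2 e7→1 e8→0 s9→1 s10→2 s10→3 s11→4 e12→3 s12→4 s12→5  — peak 5.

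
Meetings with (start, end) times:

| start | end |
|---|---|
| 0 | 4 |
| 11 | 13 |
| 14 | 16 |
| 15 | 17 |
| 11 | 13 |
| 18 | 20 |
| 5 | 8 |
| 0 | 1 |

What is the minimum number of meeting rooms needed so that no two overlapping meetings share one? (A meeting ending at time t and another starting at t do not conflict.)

starts: [0, 0, 5, 11, 11, 14, 15, 18]
ends:   [1, 4, 8, 13, 13, 16, 17, 20]
s0→1 s0→2  — peak 2.

2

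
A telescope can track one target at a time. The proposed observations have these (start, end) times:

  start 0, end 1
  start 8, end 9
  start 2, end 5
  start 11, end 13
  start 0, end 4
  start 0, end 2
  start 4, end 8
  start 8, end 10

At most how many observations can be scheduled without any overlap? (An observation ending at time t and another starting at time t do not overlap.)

4

Greedy by earliest finish: after sorting by end time, pick each interval compatible with the last pick.
Sorted by end: (0,1)  (0,2)  (0,4)  (2,5)  (4,8)  (8,9)  (8,10)  (11,13)
take (0,1); skip (0,4); take (2,5); take (8,9); skip (8,10); take (11,13).
Selected 4 observations.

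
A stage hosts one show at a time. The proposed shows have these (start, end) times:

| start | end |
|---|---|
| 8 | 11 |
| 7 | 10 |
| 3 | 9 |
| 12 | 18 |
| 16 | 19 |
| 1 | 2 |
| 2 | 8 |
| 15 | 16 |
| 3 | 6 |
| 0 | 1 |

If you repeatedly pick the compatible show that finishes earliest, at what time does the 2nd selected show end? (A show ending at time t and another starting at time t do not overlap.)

2

By end time: (0,1), (1,2), (3,6), (2,8), (3,9), (7,10), (8,11), (15,16), (12,18), (16,19).
Pick (0,1); next start ≥ 1 → (1,2); next start ≥ 2 → (3,6); next start ≥ 6 → (7,10); next start ≥ 10 → (15,16); next start ≥ 16 → (16,19).
Selected: (0,1) (1,2) (3,6) (7,10) (15,16) (16,19)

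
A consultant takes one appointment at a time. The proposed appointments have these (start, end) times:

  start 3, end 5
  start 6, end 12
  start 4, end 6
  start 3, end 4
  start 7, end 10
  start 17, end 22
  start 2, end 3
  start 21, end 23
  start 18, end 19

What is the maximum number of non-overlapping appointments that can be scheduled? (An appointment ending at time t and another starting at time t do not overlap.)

By end time: (2,3), (3,4), (3,5), (4,6), (7,10), (6,12), (18,19), (17,22), (21,23).
Pick (2,3); next start ≥ 3 → (3,4); next start ≥ 4 → (4,6); next start ≥ 6 → (7,10); next start ≥ 10 → (18,19); next start ≥ 19 → (21,23).
Selected 6 appointments.

6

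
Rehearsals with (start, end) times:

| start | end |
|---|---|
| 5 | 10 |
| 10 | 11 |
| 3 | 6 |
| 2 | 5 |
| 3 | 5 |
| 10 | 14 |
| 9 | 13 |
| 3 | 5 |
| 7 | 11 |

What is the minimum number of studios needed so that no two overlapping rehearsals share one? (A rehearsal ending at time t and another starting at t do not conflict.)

The answer is the maximum number of intervals overlapping at any instant.
starts: [2, 3, 3, 3, 5, 7, 9, 10, 10]
ends:   [5, 5, 5, 6, 10, 11, 11, 13, 14]
s2→1 s3→2 s3→3 s3→4  — peak 4.

4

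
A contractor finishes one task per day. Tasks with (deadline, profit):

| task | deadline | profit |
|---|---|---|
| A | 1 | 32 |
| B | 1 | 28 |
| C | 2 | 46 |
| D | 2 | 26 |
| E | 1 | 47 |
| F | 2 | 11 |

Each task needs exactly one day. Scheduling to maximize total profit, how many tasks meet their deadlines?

Take jobs in profit order; each goes to the latest open slot no later than its deadline.
Profit order: E=47 C=46 A=32 B=28 D=26 F=11
Assign: E→slot 1, C→slot 2, A skipped, B skipped, D skipped, F skipped.
Slots: [1:E] [2:C]
2 of 6 scheduled.

2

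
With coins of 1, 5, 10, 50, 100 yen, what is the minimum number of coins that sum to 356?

356 = 3×100 + 1×50 + 1×5 + 1×1
Total coins = 3 + 1 + 1 + 1 = 6

6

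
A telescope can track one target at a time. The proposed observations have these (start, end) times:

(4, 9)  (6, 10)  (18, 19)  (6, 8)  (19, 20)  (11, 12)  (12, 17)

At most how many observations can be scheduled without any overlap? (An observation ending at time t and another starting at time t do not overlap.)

Sort by end time and greedily take each interval whose start is ≥ the last chosen end.
By end time: (6,8), (4,9), (6,10), (11,12), (12,17), (18,19), (19,20).
Pick (6,8); next start ≥ 8 → (11,12); next start ≥ 12 → (12,17); next start ≥ 17 → (18,19); next start ≥ 19 → (19,20).
Selected 5 observations.

5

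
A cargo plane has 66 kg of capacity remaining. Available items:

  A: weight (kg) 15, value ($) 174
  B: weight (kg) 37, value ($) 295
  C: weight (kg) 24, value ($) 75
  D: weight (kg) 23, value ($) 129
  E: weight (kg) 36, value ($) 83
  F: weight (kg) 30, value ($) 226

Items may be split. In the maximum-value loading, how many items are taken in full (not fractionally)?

2

Greedy by value/weight ratio, highest first.
Ratios (sorted): A 11.60, B 7.97, F 7.53, D 5.61, C 3.12, E 2.31
take A (15 @ 174); take B (37 @ 295); take 14/30 of F → 105.47. Capacity used 66/66.
2 item(s) taken whole; one partial (take 14/30 of F).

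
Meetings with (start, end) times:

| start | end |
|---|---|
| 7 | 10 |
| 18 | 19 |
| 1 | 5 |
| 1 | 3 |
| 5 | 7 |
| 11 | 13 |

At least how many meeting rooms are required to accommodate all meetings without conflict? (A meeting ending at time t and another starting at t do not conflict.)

The answer is the maximum number of intervals overlapping at any instant.
starts: [1, 1, 5, 7, 11, 18]
ends:   [3, 5, 7, 10, 13, 19]
s1→1 s1→2  — peak 2.

2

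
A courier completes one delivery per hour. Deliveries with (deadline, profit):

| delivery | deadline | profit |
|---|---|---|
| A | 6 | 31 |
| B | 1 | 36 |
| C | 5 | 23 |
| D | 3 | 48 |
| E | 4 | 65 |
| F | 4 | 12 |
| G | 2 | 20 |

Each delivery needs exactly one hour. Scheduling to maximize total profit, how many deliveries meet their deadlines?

6

Sort by profit descending; place each in the latest free slot ≤ its deadline.
Profit order: E=65 D=48 B=36 A=31 C=23 G=20 F=12
Assign: E→slot 4, D→slot 3, B→slot 1, A→slot 6, C→slot 5, G→slot 2, F skipped.
Slots: [1:B] [2:G] [3:D] [4:E] [5:C] [6:A]
6 of 7 scheduled.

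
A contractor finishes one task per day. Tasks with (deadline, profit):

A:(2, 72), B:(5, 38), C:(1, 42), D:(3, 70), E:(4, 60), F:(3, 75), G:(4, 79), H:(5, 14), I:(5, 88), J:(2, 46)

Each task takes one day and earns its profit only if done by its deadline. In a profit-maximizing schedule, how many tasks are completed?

5

Take jobs in profit order; each goes to the latest open slot no later than its deadline.
Profit order: I=88 G=79 F=75 A=72 D=70 E=60 J=46 C=42 B=38 H=14
Assign: I→slot 5, G→slot 4, F→slot 3, A→slot 2, D→slot 1, E skipped, J skipped, C skipped, B skipped, H skipped.
Slots: [1:D] [2:A] [3:F] [4:G] [5:I]
5 of 10 scheduled.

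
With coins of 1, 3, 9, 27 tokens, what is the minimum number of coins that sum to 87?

Greedy: take as many of the largest coin as possible, then repeat with the remainder.
87 = 3×27 + 2×3
Total coins = 3 + 2 = 5

5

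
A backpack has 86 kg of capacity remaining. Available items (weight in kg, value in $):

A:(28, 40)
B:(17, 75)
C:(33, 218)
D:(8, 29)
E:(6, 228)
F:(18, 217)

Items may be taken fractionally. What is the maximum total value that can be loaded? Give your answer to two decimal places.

772.71

Order: E (228/6=38.00) > F (217/18=12.06) > C (218/33=6.61) > B (75/17=4.41) > D (29/8=3.62) > A (40/28=1.43)
Fill: take E (6 @ 228) → take F (18 @ 217) → take C (33 @ 218) → take B (17 @ 75) → take D (8 @ 29) → take 4/28 of A → 5.71; 86/86 used.
Total value = 772.71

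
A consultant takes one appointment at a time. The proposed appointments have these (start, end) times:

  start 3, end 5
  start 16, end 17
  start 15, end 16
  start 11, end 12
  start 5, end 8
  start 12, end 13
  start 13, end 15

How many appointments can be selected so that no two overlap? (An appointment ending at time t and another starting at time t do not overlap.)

7

Greedy by earliest finish: after sorting by end time, pick each interval compatible with the last pick.
By end time: (3,5), (5,8), (11,12), (12,13), (13,15), (15,16), (16,17).
Pick (3,5); next start ≥ 5 → (5,8); next start ≥ 8 → (11,12); next start ≥ 12 → (12,13); next start ≥ 13 → (13,15); next start ≥ 15 → (15,16); next start ≥ 16 → (16,17).
Selected 7 appointments.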